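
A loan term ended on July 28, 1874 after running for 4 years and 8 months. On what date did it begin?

Subtracting 4 years and 8 months from July 28, 1874.
-4 years → 1870; month 7 − 8 = -1, which is month 11 of year 1869 → November 1869.
Day 28 is valid in November, giving November 28, 1869.

November 28, 1869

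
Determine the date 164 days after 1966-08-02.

January 13, 1967

Advancing 164 days from August 2, 1966.
August has 31 days, so 31 − 2 = 29 days remain after August 2, 1966; 164 − 29 = 135 left.
September 1966 has 30 days: 135 − 30 = 105 left.
October 1966 has 31 days: 105 − 31 = 74 left.
November 1966 has 30 days: 74 − 30 = 44 left.
December 1966 has 31 days: 44 − 31 = 13 left.
13 days into January 1967 → January 13, 1967.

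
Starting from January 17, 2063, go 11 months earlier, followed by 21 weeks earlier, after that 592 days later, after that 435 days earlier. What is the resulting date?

February 27, 2062

Subtracting 11 months from January 17, 2063:
month 1 − 11 = -10, which is month 2 of year 2062 → February 2062.
Day 17 is valid in February, giving February 17, 2062.
Going back 21 weeks (= 147 days) from February 17, 2062:
Going back 17 days from February 17, 2062 reaches the end of the previous month; 147 − 17 = 130 left.
January 2062 has 31 days: 130 − 31 = 99 left.
December 2061 has 31 days: 99 − 31 = 68 left.
November 2061 has 30 days: 68 − 30 = 38 left.
October 2061 has 31 days: 38 − 31 = 7 left.
September 2061 has 30 days; 30 − 7 = 23 → September 23, 2061.
Advancing 592 days from September 23, 2061:
September has 30 days, so 30 − 23 = 7 days remain after September 23, 2061; 592 − 7 = 585 left.
October 2061 has 31 days: 585 − 31 = 554 left.
November 2061 has 30 days: 554 − 30 = 524 left.
December 2061 has 31 days: 524 − 31 = 493 left.
January 2062 has 31 days: 493 − 31 = 462 left.
February 2062 has 28 days (2062 is not a leap year): 462 − 28 = 434 left.
March 2062 has 31 days: 434 − 31 = 403 left.
April 2062 has 30 days: 403 − 30 = 373 left.
May 2062 has 31 days: 373 − 31 = 342 left.
June 2062 has 30 days: 342 − 30 = 312 left.
July 2062 has 31 days: 312 − 31 = 281 left.
August 2062 has 31 days: 281 − 31 = 250 left.
September 2062 has 30 days: 250 − 30 = 220 left.
October 2062 has 31 days: 220 − 31 = 189 left.
November 2062 has 30 days: 189 − 30 = 159 left.
December 2062 has 31 days: 159 − 31 = 128 left.
January 2063 has 31 days: 128 − 31 = 97 left.
February 2063 has 28 days (2063 is not a leap year): 97 − 28 = 69 left.
March 2063 has 31 days: 69 − 31 = 38 left.
April 2063 has 30 days: 38 − 30 = 8 left.
8 days into May 2063 → May 8, 2063.
Subtracting 435 days from May 8, 2063:
Going back 8 days from May 8, 2063 reaches the end of the previous month; 435 − 8 = 427 left.
April 2063 has 30 days: 427 − 30 = 397 left.
March 2063 has 31 days: 397 − 31 = 366 left.
February 2063 has 28 days (2063 is not a leap year): 366 − 28 = 338 left.
January 2063 has 31 days: 338 − 31 = 307 left.
December 2062 has 31 days: 307 − 31 = 276 left.
November 2062 has 30 days: 276 − 30 = 246 left.
October 2062 has 31 days: 246 − 31 = 215 left.
September 2062 has 30 days: 215 − 30 = 185 left.
August 2062 has 31 days: 185 − 31 = 154 left.
July 2062 has 31 days: 154 − 31 = 123 left.
June 2062 has 30 days: 123 − 30 = 93 left.
May 2062 has 31 days: 93 − 31 = 62 left.
April 2062 has 30 days: 62 − 30 = 32 left.
March 2062 has 31 days: 32 − 31 = 1 left.
February 2062 has 28 days; 28 − 1 = 27 → February 27, 2062.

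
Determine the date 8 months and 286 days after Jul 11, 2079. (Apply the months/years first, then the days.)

December 22, 2080

Advancing 8 months and 286 days from July 11, 2079: first the month/year part, then the days.
month 7 + 8 = 15, which is month 3 of year 2080 → March 2080.
Day 11 is valid in March, giving March 11, 2080.
Now add 286 days from March 11, 2080.
March has 31 days, so 31 − 11 = 20 days remain after March 11, 2080; 286 − 20 = 266 left.
April 2080 has 30 days: 266 − 30 = 236 left.
May 2080 has 31 days: 236 − 31 = 205 left.
June 2080 has 30 days: 205 − 30 = 175 left.
July 2080 has 31 days: 175 − 31 = 144 left.
August 2080 has 31 days: 144 − 31 = 113 left.
September 2080 has 30 days: 113 − 30 = 83 left.
October 2080 has 31 days: 83 − 31 = 52 left.
November 2080 has 30 days: 52 − 30 = 22 left.
22 days into December 2080 → December 22, 2080.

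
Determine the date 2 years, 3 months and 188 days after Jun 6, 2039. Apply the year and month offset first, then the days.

March 13, 2042

Advancing 2 years, 3 months and 188 days from June 6, 2039: first the month/year part, then the days.
+2 years → 2041; month 6 + 3 = 9 → September 2041.
Day 6 is valid in September, giving September 6, 2041.
Now add 188 days from September 6, 2041.
September has 30 days, so 30 − 6 = 24 days remain after September 6, 2041; 188 − 24 = 164 left.
October 2041 has 31 days: 164 − 31 = 133 left.
November 2041 has 30 days: 133 − 30 = 103 left.
December 2041 has 31 days: 103 − 31 = 72 left.
January 2042 has 31 days: 72 − 31 = 41 left.
February 2042 has 28 days (2042 is not a leap year): 41 − 28 = 13 left.
13 days into March 2042 → March 13, 2042.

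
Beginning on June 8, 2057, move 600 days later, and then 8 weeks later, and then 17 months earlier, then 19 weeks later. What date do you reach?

March 8, 2058

Adding 600 days from June 8, 2057:
June has 30 days, so 30 − 8 = 22 days remain after June 8, 2057; 600 − 22 = 578 left.
July 2057 has 31 days: 578 − 31 = 547 left.
August 2057 has 31 days: 547 − 31 = 516 left.
September 2057 has 30 days: 516 − 30 = 486 left.
October 2057 has 31 days: 486 − 31 = 455 left.
November 2057 has 30 days: 455 − 30 = 425 left.
December 2057 has 31 days: 425 − 31 = 394 left.
January 2058 has 31 days: 394 − 31 = 363 left.
February 2058 has 28 days (2058 is not a leap year): 363 − 28 = 335 left.
March 2058 has 31 days: 335 − 31 = 304 left.
April 2058 has 30 days: 304 − 30 = 274 left.
May 2058 has 31 days: 274 − 31 = 243 left.
June 2058 has 30 days: 243 − 30 = 213 left.
July 2058 has 31 days: 213 − 31 = 182 left.
August 2058 has 31 days: 182 − 31 = 151 left.
September 2058 has 30 days: 151 − 30 = 121 left.
October 2058 has 31 days: 121 − 31 = 90 left.
November 2058 has 30 days: 90 − 30 = 60 left.
December 2058 has 31 days: 60 − 31 = 29 left.
29 days into January 2059 → January 29, 2059.
Adding 8 weeks (= 56 days) from January 29, 2059:
January has 31 days, so 31 − 29 = 2 days remain after January 29, 2059; 56 − 2 = 54 left.
February 2059 has 28 days (2059 is not a leap year): 54 − 28 = 26 left.
26 days into March 2059 → March 26, 2059.
Subtracting 17 months from March 26, 2059:
month 3 − 17 = -14, which is month 10 of year 2057 → October 2057.
Day 26 is valid in October, giving October 26, 2057.
Adding 19 weeks (= 133 days) from October 26, 2057:
October has 31 days, so 31 − 26 = 5 days remain after October 26, 2057; 133 − 5 = 128 left.
November 2057 has 30 days: 128 − 30 = 98 left.
December 2057 has 31 days: 98 − 31 = 67 left.
January 2058 has 31 days: 67 − 31 = 36 left.
February 2058 has 28 days (2058 is not a leap year): 36 − 28 = 8 left.
8 days into March 2058 → March 8, 2058.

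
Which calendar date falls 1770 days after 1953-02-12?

Advancing 1770 days from February 12, 1953.
February has 28 days, so 28 − 12 = 16 days remain after February 12, 1953; 1770 − 16 = 1754 left.
March 1953 has 31 days: 1754 − 31 = 1723 left.
April 1953 has 30 days: 1723 − 30 = 1693 left.
May 1953 has 31 days: 1693 − 31 = 1662 left.
June 1953 has 30 days: 1662 − 30 = 1632 left.
July 1953 has 31 days: 1632 − 31 = 1601 left.
August 1953 has 31 days: 1601 − 31 = 1570 left.
September 1953 has 30 days: 1570 − 30 = 1540 left.
October 1953 has 31 days: 1540 − 31 = 1509 left.
November 1953 has 30 days: 1509 − 30 = 1479 left.
December 1953 has 31 days: 1479 − 31 = 1448 left.
January 1954 has 31 days: 1448 − 31 = 1417 left.
February 1954 has 28 days (1954 is not a leap year): 1417 − 28 = 1389 left.
March 1954 has 31 days: 1389 − 31 = 1358 left.
April 1954 has 30 days: 1358 − 30 = 1328 left.
May 1954 has 31 days: 1328 − 31 = 1297 left.
June 1954 has 30 days: 1297 − 30 = 1267 left.
July 1954 has 31 days: 1267 − 31 = 1236 left.
August 1954 has 31 days: 1236 − 31 = 1205 left.
September 1954 has 30 days: 1205 − 30 = 1175 left.
October 1954 has 31 days: 1175 − 31 = 1144 left.
November 1954 has 30 days: 1144 − 30 = 1114 left.
December 1954 has 31 days: 1114 − 31 = 1083 left.
January 1955 has 31 days: 1083 − 31 = 1052 left.
February 1955 has 28 days (1955 is not a leap year): 1052 − 28 = 1024 left.
March 1955 has 31 days: 1024 − 31 = 993 left.
April 1955 has 30 days: 993 − 30 = 963 left.
May 1955 has 31 days: 963 − 31 = 932 left.
June 1955 has 30 days: 932 − 30 = 902 left.
July 1955 has 31 days: 902 − 31 = 871 left.
August 1955 has 31 days: 871 − 31 = 840 left.
September 1955 has 30 days: 840 − 30 = 810 left.
October 1955 has 31 days: 810 − 31 = 779 left.
November 1955 has 30 days: 779 − 30 = 749 left.
December 1955 has 31 days: 749 − 31 = 718 left.
January 1956 has 31 days: 718 − 31 = 687 left.
February 1956 has 29 days (1956 is a leap year): 687 − 29 = 658 left.
March 1956 has 31 days: 658 − 31 = 627 left.
April 1956 has 30 days: 627 − 30 = 597 left.
May 1956 has 31 days: 597 − 31 = 566 left.
June 1956 has 30 days: 566 − 30 = 536 left.
July 1956 has 31 days: 536 − 31 = 505 left.
August 1956 has 31 days: 505 − 31 = 474 left.
September 1956 has 30 days: 474 − 30 = 444 left.
October 1956 has 31 days: 444 − 31 = 413 left.
November 1956 has 30 days: 413 − 30 = 383 left.
December 1956 has 31 days: 383 − 31 = 352 left.
January 1957 has 31 days: 352 − 31 = 321 left.
February 1957 has 28 days (1957 is not a leap year): 321 − 28 = 293 left.
March 1957 has 31 days: 293 − 31 = 262 left.
April 1957 has 30 days: 262 − 30 = 232 left.
May 1957 has 31 days: 232 − 31 = 201 left.
June 1957 has 30 days: 201 − 30 = 171 left.
July 1957 has 31 days: 171 − 31 = 140 left.
August 1957 has 31 days: 140 − 31 = 109 left.
September 1957 has 30 days: 109 − 30 = 79 left.
October 1957 has 31 days: 79 − 31 = 48 left.
November 1957 has 30 days: 48 − 30 = 18 left.
18 days into December 1957 → December 18, 1957.

December 18, 1957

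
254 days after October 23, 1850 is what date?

July 4, 1851

Advancing 254 days from October 23, 1850.
October has 31 days, so 31 − 23 = 8 days remain after October 23, 1850; 254 − 8 = 246 left.
November 1850 has 30 days: 246 − 30 = 216 left.
December 1850 has 31 days: 216 − 31 = 185 left.
January 1851 has 31 days: 185 − 31 = 154 left.
February 1851 has 28 days (1851 is not a leap year): 154 − 28 = 126 left.
March 1851 has 31 days: 126 − 31 = 95 left.
April 1851 has 30 days: 95 − 30 = 65 left.
May 1851 has 31 days: 65 − 31 = 34 left.
June 1851 has 30 days: 34 − 30 = 4 left.
4 days into July 1851 → July 4, 1851.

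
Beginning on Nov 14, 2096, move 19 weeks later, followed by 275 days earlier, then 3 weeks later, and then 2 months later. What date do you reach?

September 16, 2096

Adding 19 weeks (= 133 days) from November 14, 2096:
November has 30 days, so 30 − 14 = 16 days remain after November 14, 2096; 133 − 16 = 117 left.
December 2096 has 31 days: 117 − 31 = 86 left.
January 2097 has 31 days: 86 − 31 = 55 left.
February 2097 has 28 days (2097 is not a leap year): 55 − 28 = 27 left.
27 days into March 2097 → March 27, 2097.
Counting back 275 days from March 27, 2097:
Going back 27 days from March 27, 2097 reaches the end of the previous month; 275 − 27 = 248 left.
February 2097 has 28 days (2097 is not a leap year): 248 − 28 = 220 left.
January 2097 has 31 days: 220 − 31 = 189 left.
December 2096 has 31 days: 189 − 31 = 158 left.
November 2096 has 30 days: 158 − 30 = 128 left.
October 2096 has 31 days: 128 − 31 = 97 left.
September 2096 has 30 days: 97 − 30 = 67 left.
August 2096 has 31 days: 67 − 31 = 36 left.
July 2096 has 31 days: 36 − 31 = 5 left.
June 2096 has 30 days; 30 − 5 = 25 → June 25, 2096.
Counting forward 3 weeks (= 21 days) from June 25, 2096:
June has 30 days, so 30 − 25 = 5 days remain after June 25, 2096; 21 − 5 = 16 left.
16 days into July 2096 → July 16, 2096.
Adding 2 months from July 16, 2096:
month 7 + 2 = 9 → September 2096.
Day 16 is valid in September, giving September 16, 2096.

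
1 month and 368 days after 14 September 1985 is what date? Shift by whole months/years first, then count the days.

Advancing 1 month and 368 days from September 14, 1985: first the month/year part, then the days.
month 9 + 1 = 10 → October 1985.
Day 14 is valid in October, giving October 14, 1985.
Now add 368 days from October 14, 1985.
October has 31 days, so 31 − 14 = 17 days remain after October 14, 1985; 368 − 17 = 351 left.
November 1985 has 30 days: 351 − 30 = 321 left.
December 1985 has 31 days: 321 − 31 = 290 left.
January 1986 has 31 days: 290 − 31 = 259 left.
February 1986 has 28 days (1986 is not a leap year): 259 − 28 = 231 left.
March 1986 has 31 days: 231 − 31 = 200 left.
April 1986 has 30 days: 200 − 30 = 170 left.
May 1986 has 31 days: 170 − 31 = 139 left.
June 1986 has 30 days: 139 − 30 = 109 left.
July 1986 has 31 days: 109 − 31 = 78 left.
August 1986 has 31 days: 78 − 31 = 47 left.
September 1986 has 30 days: 47 − 30 = 17 left.
17 days into October 1986 → October 17, 1986.

October 17, 1986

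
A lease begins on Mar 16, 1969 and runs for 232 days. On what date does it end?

Adding 232 days from March 16, 1969.
March has 31 days, so 31 − 16 = 15 days remain after March 16, 1969; 232 − 15 = 217 left.
April 1969 has 30 days: 217 − 30 = 187 left.
May 1969 has 31 days: 187 − 31 = 156 left.
June 1969 has 30 days: 156 − 30 = 126 left.
July 1969 has 31 days: 126 − 31 = 95 left.
August 1969 has 31 days: 95 − 31 = 64 left.
September 1969 has 30 days: 64 − 30 = 34 left.
October 1969 has 31 days: 34 − 31 = 3 left.
3 days into November 1969 → November 3, 1969.

November 3, 1969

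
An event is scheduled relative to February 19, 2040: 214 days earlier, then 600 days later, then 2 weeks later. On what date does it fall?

Subtracting 214 days from February 19, 2040:
Going back 19 days from February 19, 2040 reaches the end of the previous month; 214 − 19 = 195 left.
January 2040 has 31 days: 195 − 31 = 164 left.
December 2039 has 31 days: 164 − 31 = 133 left.
November 2039 has 30 days: 133 − 30 = 103 left.
October 2039 has 31 days: 103 − 31 = 72 left.
September 2039 has 30 days: 72 − 30 = 42 left.
August 2039 has 31 days: 42 − 31 = 11 left.
July 2039 has 31 days; 31 − 11 = 20 → July 20, 2039.
Counting forward 600 days from July 20, 2039:
July has 31 days, so 31 − 20 = 11 days remain after July 20, 2039; 600 − 11 = 589 left.
August 2039 has 31 days: 589 − 31 = 558 left.
September 2039 has 30 days: 558 − 30 = 528 left.
October 2039 has 31 days: 528 − 31 = 497 left.
November 2039 has 30 days: 497 − 30 = 467 left.
December 2039 has 31 days: 467 − 31 = 436 left.
January 2040 has 31 days: 436 − 31 = 405 left.
February 2040 has 29 days (2040 is a leap year): 405 − 29 = 376 left.
March 2040 has 31 days: 376 − 31 = 345 left.
April 2040 has 30 days: 345 − 30 = 315 left.
May 2040 has 31 days: 315 − 31 = 284 left.
June 2040 has 30 days: 284 − 30 = 254 left.
July 2040 has 31 days: 254 − 31 = 223 left.
August 2040 has 31 days: 223 − 31 = 192 left.
September 2040 has 30 days: 192 − 30 = 162 left.
October 2040 has 31 days: 162 − 31 = 131 left.
November 2040 has 30 days: 131 − 30 = 101 left.
December 2040 has 31 days: 101 − 31 = 70 left.
January 2041 has 31 days: 70 − 31 = 39 left.
February 2041 has 28 days (2041 is not a leap year): 39 − 28 = 11 left.
11 days into March 2041 → March 11, 2041.
Adding 2 weeks (= 14 days) from March 11, 2041:
March has 31 days; 11 + 14 = 25, still in March.

March 25, 2041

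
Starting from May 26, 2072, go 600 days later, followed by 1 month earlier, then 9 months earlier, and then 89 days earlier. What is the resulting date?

Adding 600 days from May 26, 2072:
May has 31 days, so 31 − 26 = 5 days remain after May 26, 2072; 600 − 5 = 595 left.
June 2072 has 30 days: 595 − 30 = 565 left.
July 2072 has 31 days: 565 − 31 = 534 left.
August 2072 has 31 days: 534 − 31 = 503 left.
September 2072 has 30 days: 503 − 30 = 473 left.
October 2072 has 31 days: 473 − 31 = 442 left.
November 2072 has 30 days: 442 − 30 = 412 left.
December 2072 has 31 days: 412 − 31 = 381 left.
January 2073 has 31 days: 381 − 31 = 350 left.
February 2073 has 28 days (2073 is not a leap year): 350 − 28 = 322 left.
March 2073 has 31 days: 322 − 31 = 291 left.
April 2073 has 30 days: 291 − 30 = 261 left.
May 2073 has 31 days: 261 − 31 = 230 left.
June 2073 has 30 days: 230 − 30 = 200 left.
July 2073 has 31 days: 200 − 31 = 169 left.
August 2073 has 31 days: 169 − 31 = 138 left.
September 2073 has 30 days: 138 − 30 = 108 left.
October 2073 has 31 days: 108 − 31 = 77 left.
November 2073 has 30 days: 77 − 30 = 47 left.
December 2073 has 31 days: 47 − 31 = 16 left.
16 days into January 2074 → January 16, 2074.
Going back 1 month from January 16, 2074:
month 1 − 1 = 0, which is month 12 of year 2073 → December 2073.
Day 16 is valid in December, giving December 16, 2073.
Subtracting 9 months from December 16, 2073:
month 12 − 9 = 3 → March 2073.
Day 16 is valid in March, giving March 16, 2073.
Counting back 89 days from March 16, 2073:
Going back 16 days from March 16, 2073 reaches the end of the previous month; 89 − 16 = 73 left.
February 2073 has 28 days (2073 is not a leap year): 73 − 28 = 45 left.
January 2073 has 31 days: 45 − 31 = 14 left.
December 2072 has 31 days; 31 − 14 = 17 → December 17, 2072.

December 17, 2072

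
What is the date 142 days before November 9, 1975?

June 20, 1975

Counting back 142 days from November 9, 1975.
Going back 9 days from November 9, 1975 reaches the end of the previous month; 142 − 9 = 133 left.
October 1975 has 31 days: 133 − 31 = 102 left.
September 1975 has 30 days: 102 − 30 = 72 left.
August 1975 has 31 days: 72 − 31 = 41 left.
July 1975 has 31 days: 41 − 31 = 10 left.
June 1975 has 30 days; 30 − 10 = 20 → June 20, 1975.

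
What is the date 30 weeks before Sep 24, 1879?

Counting back 30 weeks = 210 days from September 24, 1879.
Going back 24 days from September 24, 1879 reaches the end of the previous month; 210 − 24 = 186 left.
August 1879 has 31 days: 186 − 31 = 155 left.
July 1879 has 31 days: 155 − 31 = 124 left.
June 1879 has 30 days: 124 − 30 = 94 left.
May 1879 has 31 days: 94 − 31 = 63 left.
April 1879 has 30 days: 63 − 30 = 33 left.
March 1879 has 31 days: 33 − 31 = 2 left.
February 1879 has 28 days; 28 − 2 = 26 → February 26, 1879.

February 26, 1879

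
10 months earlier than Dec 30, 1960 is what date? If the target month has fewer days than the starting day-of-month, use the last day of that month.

Going back 10 months from December 30, 1960.
month 12 − 10 = 2 → February 1960.
February 1960 has only 29 days (1960 is a leap year — relevant if February), and the start was day 30, so the date clamps to February 29, 1960.

February 29, 1960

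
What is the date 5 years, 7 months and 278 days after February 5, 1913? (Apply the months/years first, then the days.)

June 10, 1919

Advancing 5 years, 7 months and 278 days from February 5, 1913: first the month/year part, then the days.
+5 years → 1918; month 2 + 7 = 9 → September 1918.
Day 5 is valid in September, giving September 5, 1918.
Now add 278 days from September 5, 1918.
September has 30 days, so 30 − 5 = 25 days remain after September 5, 1918; 278 − 25 = 253 left.
October 1918 has 31 days: 253 − 31 = 222 left.
November 1918 has 30 days: 222 − 30 = 192 left.
December 1918 has 31 days: 192 − 31 = 161 left.
January 1919 has 31 days: 161 − 31 = 130 left.
February 1919 has 28 days (1919 is not a leap year): 130 − 28 = 102 left.
March 1919 has 31 days: 102 − 31 = 71 left.
April 1919 has 30 days: 71 − 30 = 41 left.
May 1919 has 31 days: 41 − 31 = 10 left.
10 days into June 1919 → June 10, 1919.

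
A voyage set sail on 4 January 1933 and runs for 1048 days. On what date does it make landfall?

Advancing 1048 days from January 4, 1933.
January has 31 days, so 31 − 4 = 27 days remain after January 4, 1933; 1048 − 27 = 1021 left.
February 1933 has 28 days (1933 is not a leap year): 1021 − 28 = 993 left.
March 1933 has 31 days: 993 − 31 = 962 left.
April 1933 has 30 days: 962 − 30 = 932 left.
May 1933 has 31 days: 932 − 31 = 901 left.
June 1933 has 30 days: 901 − 30 = 871 left.
July 1933 has 31 days: 871 − 31 = 840 left.
August 1933 has 31 days: 840 − 31 = 809 left.
September 1933 has 30 days: 809 − 30 = 779 left.
October 1933 has 31 days: 779 − 31 = 748 left.
November 1933 has 30 days: 748 − 30 = 718 left.
December 1933 has 31 days: 718 − 31 = 687 left.
January 1934 has 31 days: 687 − 31 = 656 left.
February 1934 has 28 days (1934 is not a leap year): 656 − 28 = 628 left.
March 1934 has 31 days: 628 − 31 = 597 left.
April 1934 has 30 days: 597 − 30 = 567 left.
May 1934 has 31 days: 567 − 31 = 536 left.
June 1934 has 30 days: 536 − 30 = 506 left.
July 1934 has 31 days: 506 − 31 = 475 left.
August 1934 has 31 days: 475 − 31 = 444 left.
September 1934 has 30 days: 444 − 30 = 414 left.
October 1934 has 31 days: 414 − 31 = 383 left.
November 1934 has 30 days: 383 − 30 = 353 left.
December 1934 has 31 days: 353 − 31 = 322 left.
January 1935 has 31 days: 322 − 31 = 291 left.
February 1935 has 28 days (1935 is not a leap year): 291 − 28 = 263 left.
March 1935 has 31 days: 263 − 31 = 232 left.
April 1935 has 30 days: 232 − 30 = 202 left.
May 1935 has 31 days: 202 − 31 = 171 left.
June 1935 has 30 days: 171 − 30 = 141 left.
July 1935 has 31 days: 141 − 31 = 110 left.
August 1935 has 31 days: 110 − 31 = 79 left.
September 1935 has 30 days: 79 − 30 = 49 left.
October 1935 has 31 days: 49 − 31 = 18 left.
18 days into November 1935 → November 18, 1935.

November 18, 1935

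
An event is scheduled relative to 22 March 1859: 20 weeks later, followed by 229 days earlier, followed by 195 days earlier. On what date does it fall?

June 11, 1858

Adding 20 weeks (= 140 days) from March 22, 1859:
March has 31 days, so 31 − 22 = 9 days remain after March 22, 1859; 140 − 9 = 131 left.
April 1859 has 30 days: 131 − 30 = 101 left.
May 1859 has 31 days: 101 − 31 = 70 left.
June 1859 has 30 days: 70 − 30 = 40 left.
July 1859 has 31 days: 40 − 31 = 9 left.
9 days into August 1859 → August 9, 1859.
Counting back 229 days from August 9, 1859:
Going back 9 days from August 9, 1859 reaches the end of the previous month; 229 − 9 = 220 left.
July 1859 has 31 days: 220 − 31 = 189 left.
June 1859 has 30 days: 189 − 30 = 159 left.
May 1859 has 31 days: 159 − 31 = 128 left.
April 1859 has 30 days: 128 − 30 = 98 left.
March 1859 has 31 days: 98 − 31 = 67 left.
February 1859 has 28 days (1859 is not a leap year): 67 − 28 = 39 left.
January 1859 has 31 days: 39 − 31 = 8 left.
December 1858 has 31 days; 31 − 8 = 23 → December 23, 1858.
Going back 195 days from December 23, 1858:
Going back 23 days from December 23, 1858 reaches the end of the previous month; 195 − 23 = 172 left.
November 1858 has 30 days: 172 − 30 = 142 left.
October 1858 has 31 days: 142 − 31 = 111 left.
September 1858 has 30 days: 111 − 30 = 81 left.
August 1858 has 31 days: 81 − 31 = 50 left.
July 1858 has 31 days: 50 − 31 = 19 left.
June 1858 has 30 days; 30 − 19 = 11 → June 11, 1858.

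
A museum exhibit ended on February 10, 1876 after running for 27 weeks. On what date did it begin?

Going back 27 weeks = 189 days from February 10, 1876.
Going back 10 days from February 10, 1876 reaches the end of the previous month; 189 − 10 = 179 left.
January 1876 has 31 days: 179 − 31 = 148 left.
December 1875 has 31 days: 148 − 31 = 117 left.
November 1875 has 30 days: 117 − 30 = 87 left.
October 1875 has 31 days: 87 − 31 = 56 left.
September 1875 has 30 days: 56 − 30 = 26 left.
August 1875 has 31 days; 31 − 26 = 5 → August 5, 1875.

August 5, 1875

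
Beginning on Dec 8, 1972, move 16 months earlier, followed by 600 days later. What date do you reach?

March 30, 1973

Going back 16 months from December 8, 1972:
month 12 − 16 = -4, which is month 8 of year 1971 → August 1971.
Day 8 is valid in August, giving August 8, 1971.
Advancing 600 days from August 8, 1971:
August has 31 days, so 31 − 8 = 23 days remain after August 8, 1971; 600 − 23 = 577 left.
September 1971 has 30 days: 577 − 30 = 547 left.
October 1971 has 31 days: 547 − 31 = 516 left.
November 1971 has 30 days: 516 − 30 = 486 left.
December 1971 has 31 days: 486 − 31 = 455 left.
January 1972 has 31 days: 455 − 31 = 424 left.
February 1972 has 29 days (1972 is a leap year): 424 − 29 = 395 left.
March 1972 has 31 days: 395 − 31 = 364 left.
April 1972 has 30 days: 364 − 30 = 334 left.
May 1972 has 31 days: 334 − 31 = 303 left.
June 1972 has 30 days: 303 − 30 = 273 left.
July 1972 has 31 days: 273 − 31 = 242 left.
August 1972 has 31 days: 242 − 31 = 211 left.
September 1972 has 30 days: 211 − 30 = 181 left.
October 1972 has 31 days: 181 − 31 = 150 left.
November 1972 has 30 days: 150 − 30 = 120 left.
December 1972 has 31 days: 120 − 31 = 89 left.
January 1973 has 31 days: 89 − 31 = 58 left.
February 1973 has 28 days (1973 is not a leap year): 58 − 28 = 30 left.
30 days into March 1973 → March 30, 1973.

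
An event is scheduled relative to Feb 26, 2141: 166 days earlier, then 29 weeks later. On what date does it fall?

April 4, 2141

Going back 166 days from February 26, 2141:
Going back 26 days from February 26, 2141 reaches the end of the previous month; 166 − 26 = 140 left.
January 2141 has 31 days: 140 − 31 = 109 left.
December 2140 has 31 days: 109 − 31 = 78 left.
November 2140 has 30 days: 78 − 30 = 48 left.
October 2140 has 31 days: 48 − 31 = 17 left.
September 2140 has 30 days; 30 − 17 = 13 → September 13, 2140.
Advancing 29 weeks (= 203 days) from September 13, 2140:
September has 30 days, so 30 − 13 = 17 days remain after September 13, 2140; 203 − 17 = 186 left.
October 2140 has 31 days: 186 − 31 = 155 left.
November 2140 has 30 days: 155 − 30 = 125 left.
December 2140 has 31 days: 125 − 31 = 94 left.
January 2141 has 31 days: 94 − 31 = 63 left.
February 2141 has 28 days (2141 is not a leap year): 63 − 28 = 35 left.
March 2141 has 31 days: 35 − 31 = 4 left.
4 days into April 2141 → April 4, 2141.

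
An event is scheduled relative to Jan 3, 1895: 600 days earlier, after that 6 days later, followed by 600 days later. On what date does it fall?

Counting back 600 days from January 3, 1895:
Going back 3 days from January 3, 1895 reaches the end of the previous month; 600 − 3 = 597 left.
December 1894 has 31 days: 597 − 31 = 566 left.
November 1894 has 30 days: 566 − 30 = 536 left.
October 1894 has 31 days: 536 − 31 = 505 left.
September 1894 has 30 days: 505 − 30 = 475 left.
August 1894 has 31 days: 475 − 31 = 444 left.
July 1894 has 31 days: 444 − 31 = 413 left.
June 1894 has 30 days: 413 − 30 = 383 left.
May 1894 has 31 days: 383 − 31 = 352 left.
April 1894 has 30 days: 352 − 30 = 322 left.
March 1894 has 31 days: 322 − 31 = 291 left.
February 1894 has 28 days (1894 is not a leap year): 291 − 28 = 263 left.
January 1894 has 31 days: 263 − 31 = 232 left.
December 1893 has 31 days: 232 − 31 = 201 left.
November 1893 has 30 days: 201 − 30 = 171 left.
October 1893 has 31 days: 171 − 31 = 140 left.
September 1893 has 30 days: 140 − 30 = 110 left.
August 1893 has 31 days: 110 − 31 = 79 left.
July 1893 has 31 days: 79 − 31 = 48 left.
June 1893 has 30 days: 48 − 30 = 18 left.
May 1893 has 31 days; 31 − 18 = 13 → May 13, 1893.
Advancing 6 days from May 13, 1893:
May has 31 days; 13 + 6 = 19, still in May.
Adding 600 days from May 19, 1893:
May has 31 days, so 31 − 19 = 12 days remain after May 19, 1893; 600 − 12 = 588 left.
June 1893 has 30 days: 588 − 30 = 558 left.
July 1893 has 31 days: 558 − 31 = 527 left.
August 1893 has 31 days: 527 − 31 = 496 left.
September 1893 has 30 days: 496 − 30 = 466 left.
October 1893 has 31 days: 466 − 31 = 435 left.
November 1893 has 30 days: 435 − 30 = 405 left.
December 1893 has 31 days: 405 − 31 = 374 left.
January 1894 has 31 days: 374 − 31 = 343 left.
February 1894 has 28 days (1894 is not a leap year): 343 − 28 = 315 left.
March 1894 has 31 days: 315 − 31 = 284 left.
April 1894 has 30 days: 284 − 30 = 254 left.
May 1894 has 31 days: 254 − 31 = 223 left.
June 1894 has 30 days: 223 − 30 = 193 left.
July 1894 has 31 days: 193 − 31 = 162 left.
August 1894 has 31 days: 162 − 31 = 131 left.
September 1894 has 30 days: 131 − 30 = 101 left.
October 1894 has 31 days: 101 − 31 = 70 left.
November 1894 has 30 days: 70 − 30 = 40 left.
December 1894 has 31 days: 40 − 31 = 9 left.
9 days into January 1895 → January 9, 1895.

January 9, 1895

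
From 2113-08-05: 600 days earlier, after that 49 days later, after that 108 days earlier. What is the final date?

Counting back 600 days from August 5, 2113:
Going back 5 days from August 5, 2113 reaches the end of the previous month; 600 − 5 = 595 left.
July 2113 has 31 days: 595 − 31 = 564 left.
June 2113 has 30 days: 564 − 30 = 534 left.
May 2113 has 31 days: 534 − 31 = 503 left.
April 2113 has 30 days: 503 − 30 = 473 left.
March 2113 has 31 days: 473 − 31 = 442 left.
February 2113 has 28 days (2113 is not a leap year): 442 − 28 = 414 left.
January 2113 has 31 days: 414 − 31 = 383 left.
December 2112 has 31 days: 383 − 31 = 352 left.
November 2112 has 30 days: 352 − 30 = 322 left.
October 2112 has 31 days: 322 − 31 = 291 left.
September 2112 has 30 days: 291 − 30 = 261 left.
August 2112 has 31 days: 261 − 31 = 230 left.
July 2112 has 31 days: 230 − 31 = 199 left.
June 2112 has 30 days: 199 − 30 = 169 left.
May 2112 has 31 days: 169 − 31 = 138 left.
April 2112 has 30 days: 138 − 30 = 108 left.
March 2112 has 31 days: 108 − 31 = 77 left.
February 2112 has 29 days (2112 is a leap year): 77 − 29 = 48 left.
January 2112 has 31 days: 48 − 31 = 17 left.
December 2111 has 31 days; 31 − 17 = 14 → December 14, 2111.
Counting forward 49 days from December 14, 2111:
December has 31 days, so 31 − 14 = 17 days remain after December 14, 2111; 49 − 17 = 32 left.
January 2112 has 31 days: 32 − 31 = 1 left.
1 day into February 2112 → February 1, 2112.
Counting back 108 days from February 1, 2112:
Going back 1 day from February 1, 2112 reaches the end of the previous month; 108 − 1 = 107 left.
January 2112 has 31 days: 107 − 31 = 76 left.
December 2111 has 31 days: 76 − 31 = 45 left.
November 2111 has 30 days: 45 − 30 = 15 left.
October 2111 has 31 days; 31 − 15 = 16 → October 16, 2111.

October 16, 2111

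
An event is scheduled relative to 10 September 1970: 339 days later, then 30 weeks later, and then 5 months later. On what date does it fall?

August 12, 1972

Advancing 339 days from September 10, 1970:
September has 30 days, so 30 − 10 = 20 days remain after September 10, 1970; 339 − 20 = 319 left.
October 1970 has 31 days: 319 − 31 = 288 left.
November 1970 has 30 days: 288 − 30 = 258 left.
December 1970 has 31 days: 258 − 31 = 227 left.
January 1971 has 31 days: 227 − 31 = 196 left.
February 1971 has 28 days (1971 is not a leap year): 196 − 28 = 168 left.
March 1971 has 31 days: 168 − 31 = 137 left.
April 1971 has 30 days: 137 − 30 = 107 left.
May 1971 has 31 days: 107 − 31 = 76 left.
June 1971 has 30 days: 76 − 30 = 46 left.
July 1971 has 31 days: 46 − 31 = 15 left.
15 days into August 1971 → August 15, 1971.
Adding 30 weeks (= 210 days) from August 15, 1971:
August has 31 days, so 31 − 15 = 16 days remain after August 15, 1971; 210 − 16 = 194 left.
September 1971 has 30 days: 194 − 30 = 164 left.
October 1971 has 31 days: 164 − 31 = 133 left.
November 1971 has 30 days: 133 − 30 = 103 left.
December 1971 has 31 days: 103 − 31 = 72 left.
January 1972 has 31 days: 72 − 31 = 41 left.
February 1972 has 29 days (1972 is a leap year): 41 − 29 = 12 left.
12 days into March 1972 → March 12, 1972.
Advancing 5 months from March 12, 1972:
month 3 + 5 = 8 → August 1972.
Day 12 is valid in August, giving August 12, 1972.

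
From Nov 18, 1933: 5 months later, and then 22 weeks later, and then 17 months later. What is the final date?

Counting forward 5 months from November 18, 1933:
month 11 + 5 = 16, which is month 4 of year 1934 → April 1934.
Day 18 is valid in April, giving April 18, 1934.
Adding 22 weeks (= 154 days) from April 18, 1934:
April has 30 days, so 30 − 18 = 12 days remain after April 18, 1934; 154 − 12 = 142 left.
May 1934 has 31 days: 142 − 31 = 111 left.
June 1934 has 30 days: 111 − 30 = 81 left.
July 1934 has 31 days: 81 − 31 = 50 left.
August 1934 has 31 days: 50 − 31 = 19 left.
19 days into September 1934 → September 19, 1934.
Counting forward 17 months from September 19, 1934:
month 9 + 17 = 26, which is month 2 of year 1936 → February 1936.
Day 19 is valid in February, giving February 19, 1936.

February 19, 1936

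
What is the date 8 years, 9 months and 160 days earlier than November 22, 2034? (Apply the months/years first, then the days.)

September 15, 2025

Going back 8 years, 9 months and 160 days from November 22, 2034: first the month/year part, then the days.
-8 years → 2026; month 11 − 9 = 2 → February 2026.
Day 22 is valid in February, giving February 22, 2026.
Now subtract 160 days from February 22, 2026.
Going back 22 days from February 22, 2026 reaches the end of the previous month; 160 − 22 = 138 left.
January 2026 has 31 days: 138 − 31 = 107 left.
December 2025 has 31 days: 107 − 31 = 76 left.
November 2025 has 30 days: 76 − 30 = 46 left.
October 2025 has 31 days: 46 − 31 = 15 left.
September 2025 has 30 days; 30 − 15 = 15 → September 15, 2025.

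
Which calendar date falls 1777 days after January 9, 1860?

Adding 1777 days from January 9, 1860.
January has 31 days, so 31 − 9 = 22 days remain after January 9, 1860; 1777 − 22 = 1755 left.
February 1860 has 29 days (1860 is a leap year): 1755 − 29 = 1726 left.
March 1860 has 31 days: 1726 − 31 = 1695 left.
April 1860 has 30 days: 1695 − 30 = 1665 left.
May 1860 has 31 days: 1665 − 31 = 1634 left.
June 1860 has 30 days: 1634 − 30 = 1604 left.
July 1860 has 31 days: 1604 − 31 = 1573 left.
August 1860 has 31 days: 1573 − 31 = 1542 left.
September 1860 has 30 days: 1542 − 30 = 1512 left.
October 1860 has 31 days: 1512 − 31 = 1481 left.
November 1860 has 30 days: 1481 − 30 = 1451 left.
December 1860 has 31 days: 1451 − 31 = 1420 left.
January 1861 has 31 days: 1420 − 31 = 1389 left.
February 1861 has 28 days (1861 is not a leap year): 1389 − 28 = 1361 left.
March 1861 has 31 days: 1361 − 31 = 1330 left.
April 1861 has 30 days: 1330 − 30 = 1300 left.
May 1861 has 31 days: 1300 − 31 = 1269 left.
June 1861 has 30 days: 1269 − 30 = 1239 left.
July 1861 has 31 days: 1239 − 31 = 1208 left.
August 1861 has 31 days: 1208 − 31 = 1177 left.
September 1861 has 30 days: 1177 − 30 = 1147 left.
October 1861 has 31 days: 1147 − 31 = 1116 left.
November 1861 has 30 days: 1116 − 30 = 1086 left.
December 1861 has 31 days: 1086 − 31 = 1055 left.
January 1862 has 31 days: 1055 − 31 = 1024 left.
February 1862 has 28 days (1862 is not a leap year): 1024 − 28 = 996 left.
March 1862 has 31 days: 996 − 31 = 965 left.
April 1862 has 30 days: 965 − 30 = 935 left.
May 1862 has 31 days: 935 − 31 = 904 left.
June 1862 has 30 days: 904 − 30 = 874 left.
July 1862 has 31 days: 874 − 31 = 843 left.
August 1862 has 31 days: 843 − 31 = 812 left.
September 1862 has 30 days: 812 − 30 = 782 left.
October 1862 has 31 days: 782 − 31 = 751 left.
November 1862 has 30 days: 751 − 30 = 721 left.
December 1862 has 31 days: 721 − 31 = 690 left.
January 1863 has 31 days: 690 − 31 = 659 left.
February 1863 has 28 days (1863 is not a leap year): 659 − 28 = 631 left.
March 1863 has 31 days: 631 − 31 = 600 left.
April 1863 has 30 days: 600 − 30 = 570 left.
May 1863 has 31 days: 570 − 31 = 539 left.
June 1863 has 30 days: 539 − 30 = 509 left.
July 1863 has 31 days: 509 − 31 = 478 left.
August 1863 has 31 days: 478 − 31 = 447 left.
September 1863 has 30 days: 447 − 30 = 417 left.
October 1863 has 31 days: 417 − 31 = 386 left.
November 1863 has 30 days: 386 − 30 = 356 left.
December 1863 has 31 days: 356 − 31 = 325 left.
January 1864 has 31 days: 325 − 31 = 294 left.
February 1864 has 29 days (1864 is a leap year): 294 − 29 = 265 left.
March 1864 has 31 days: 265 − 31 = 234 left.
April 1864 has 30 days: 234 − 30 = 204 left.
May 1864 has 31 days: 204 − 31 = 173 left.
June 1864 has 30 days: 173 − 30 = 143 left.
July 1864 has 31 days: 143 − 31 = 112 left.
August 1864 has 31 days: 112 − 31 = 81 left.
September 1864 has 30 days: 81 − 30 = 51 left.
October 1864 has 31 days: 51 − 31 = 20 left.
20 days into November 1864 → November 20, 1864.

November 20, 1864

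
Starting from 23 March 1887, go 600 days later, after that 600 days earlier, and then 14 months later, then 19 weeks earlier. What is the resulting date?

January 11, 1888

Advancing 600 days from March 23, 1887:
March has 31 days, so 31 − 23 = 8 days remain after March 23, 1887; 600 − 8 = 592 left.
April 1887 has 30 days: 592 − 30 = 562 left.
May 1887 has 31 days: 562 − 31 = 531 left.
June 1887 has 30 days: 531 − 30 = 501 left.
July 1887 has 31 days: 501 − 31 = 470 left.
August 1887 has 31 days: 470 − 31 = 439 left.
September 1887 has 30 days: 439 − 30 = 409 left.
October 1887 has 31 days: 409 − 31 = 378 left.
November 1887 has 30 days: 378 − 30 = 348 left.
December 1887 has 31 days: 348 − 31 = 317 left.
January 1888 has 31 days: 317 − 31 = 286 left.
February 1888 has 29 days (1888 is a leap year): 286 − 29 = 257 left.
March 1888 has 31 days: 257 − 31 = 226 left.
April 1888 has 30 days: 226 − 30 = 196 left.
May 1888 has 31 days: 196 − 31 = 165 left.
June 1888 has 30 days: 165 − 30 = 135 left.
July 1888 has 31 days: 135 − 31 = 104 left.
August 1888 has 31 days: 104 − 31 = 73 left.
September 1888 has 30 days: 73 − 30 = 43 left.
October 1888 has 31 days: 43 − 31 = 12 left.
12 days into November 1888 → November 12, 1888.
Counting back 600 days from November 12, 1888:
Going back 12 days from November 12, 1888 reaches the end of the previous month; 600 − 12 = 588 left.
October 1888 has 31 days: 588 − 31 = 557 left.
September 1888 has 30 days: 557 − 30 = 527 left.
August 1888 has 31 days: 527 − 31 = 496 left.
July 1888 has 31 days: 496 − 31 = 465 left.
June 1888 has 30 days: 465 − 30 = 435 left.
May 1888 has 31 days: 435 − 31 = 404 left.
April 1888 has 30 days: 404 − 30 = 374 left.
March 1888 has 31 days: 374 − 31 = 343 left.
February 1888 has 29 days (1888 is a leap year): 343 − 29 = 314 left.
January 1888 has 31 days: 314 − 31 = 283 left.
December 1887 has 31 days: 283 − 31 = 252 left.
November 1887 has 30 days: 252 − 30 = 222 left.
October 1887 has 31 days: 222 − 31 = 191 left.
September 1887 has 30 days: 191 − 30 = 161 left.
August 1887 has 31 days: 161 − 31 = 130 left.
July 1887 has 31 days: 130 − 31 = 99 left.
June 1887 has 30 days: 99 − 30 = 69 left.
May 1887 has 31 days: 69 − 31 = 38 left.
April 1887 has 30 days: 38 − 30 = 8 left.
March 1887 has 31 days; 31 − 8 = 23 → March 23, 1887.
Adding 14 months from March 23, 1887:
month 3 + 14 = 17, which is month 5 of year 1888 → May 1888.
Day 23 is valid in May, giving May 23, 1888.
Going back 19 weeks (= 133 days) from May 23, 1888:
Going back 23 days from May 23, 1888 reaches the end of the previous month; 133 − 23 = 110 left.
April 1888 has 30 days: 110 − 30 = 80 left.
March 1888 has 31 days: 80 − 31 = 49 left.
February 1888 has 29 days (1888 is a leap year): 49 − 29 = 20 left.
January 1888 has 31 days; 31 − 20 = 11 → January 11, 1888.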